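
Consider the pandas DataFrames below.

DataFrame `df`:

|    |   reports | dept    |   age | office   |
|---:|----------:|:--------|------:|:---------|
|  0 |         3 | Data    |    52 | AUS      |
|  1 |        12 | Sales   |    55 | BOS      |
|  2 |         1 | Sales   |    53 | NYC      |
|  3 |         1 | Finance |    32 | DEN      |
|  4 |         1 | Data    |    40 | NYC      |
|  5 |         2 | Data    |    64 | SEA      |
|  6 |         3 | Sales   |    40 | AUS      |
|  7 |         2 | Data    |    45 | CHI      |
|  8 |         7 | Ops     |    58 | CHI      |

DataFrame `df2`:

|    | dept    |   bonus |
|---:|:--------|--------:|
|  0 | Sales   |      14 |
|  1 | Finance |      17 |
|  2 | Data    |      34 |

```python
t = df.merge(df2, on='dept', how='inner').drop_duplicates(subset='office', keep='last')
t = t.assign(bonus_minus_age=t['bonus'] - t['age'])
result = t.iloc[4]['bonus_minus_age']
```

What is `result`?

merge on 'dept' (how='inner') → 8 rows:
   reports     dept  age office  bonus
0        3     Data   52    AUS     34
1       12    Sales   55    BOS     14
2        1    Sales   53    NYC     14
3        1  Finance   32    DEN     17
4        1     Data   40    NYC     34
5        2     Data   64    SEA     34
6        3    Sales   40    AUS     14
7        2     Data   45    CHI     34
drop duplicate office (keep=last):
   reports     dept  age office  bonus
1       12    Sales   55    BOS     14
3        1  Finance   32    DEN     17
4        1     Data   40    NYC     34
5        2     Data   64    SEA     34
6        3    Sales   40    AUS     14
7        2     Data   45    CHI     34
add column bonus_minus_age = t['bonus'] - t['age']:
   reports     dept  age office  bonus  bonus_minus_age
1       12    Sales   55    BOS     14              -41
3        1  Finance   32    DEN     17              -15
4        1     Data   40    NYC     34               -6
5        2     Data   64    SEA     34              -30
6        3    Sales   40    AUS     14              -26
7        2     Data   45    CHI     34              -11

-26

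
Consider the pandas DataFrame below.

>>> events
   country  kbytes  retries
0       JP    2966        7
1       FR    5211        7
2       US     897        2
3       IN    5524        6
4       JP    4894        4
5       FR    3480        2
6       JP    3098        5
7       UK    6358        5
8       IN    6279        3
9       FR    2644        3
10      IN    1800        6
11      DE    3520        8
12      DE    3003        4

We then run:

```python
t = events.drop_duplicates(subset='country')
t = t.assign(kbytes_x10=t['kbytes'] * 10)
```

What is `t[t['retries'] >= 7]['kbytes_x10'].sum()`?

116970

drop duplicate country (keep=first):
   country  kbytes  retries
0       JP    2966        7
1       FR    5211        7
2       US     897        2
3       IN    5524        6
7       UK    6358        5
11      DE    3520        8
add column kbytes_x10 = t['kbytes'] * 10:
   country  kbytes  retries  kbytes_x10
0       JP    2966        7       29660
1       FR    5211        7       52110
2       US     897        2        8970
3       IN    5524        6       55240
7       UK    6358        5       63580
11      DE    3520        8       35200
filter rows where retries >= 7:
   country  kbytes  retries  kbytes_x10
0       JP    2966        7       29660
1       FR    5211        7       52110
11      DE    3520        8       35200
The sum of column 'kbytes_x10' is 116970.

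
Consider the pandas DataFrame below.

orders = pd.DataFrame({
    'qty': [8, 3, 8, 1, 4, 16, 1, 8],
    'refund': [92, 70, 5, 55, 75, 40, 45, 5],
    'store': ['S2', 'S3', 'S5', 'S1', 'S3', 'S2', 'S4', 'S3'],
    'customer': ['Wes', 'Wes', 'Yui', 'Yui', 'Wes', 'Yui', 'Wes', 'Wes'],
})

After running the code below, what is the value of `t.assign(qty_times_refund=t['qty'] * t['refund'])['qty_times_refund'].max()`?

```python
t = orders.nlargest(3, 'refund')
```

take 3 rows with largest refund:
   qty  refund store customer
0    8      92    S2      Wes
4    4      75    S3      Wes
1    3      70    S3      Wes
add column qty_times_refund = t['qty'] * t['refund']:
   qty  refund store customer  qty_times_refund
0    8      92    S2      Wes               736
4    4      75    S3      Wes               300
1    3      70    S3      Wes               210
max of column 'qty_times_refund' → 736

736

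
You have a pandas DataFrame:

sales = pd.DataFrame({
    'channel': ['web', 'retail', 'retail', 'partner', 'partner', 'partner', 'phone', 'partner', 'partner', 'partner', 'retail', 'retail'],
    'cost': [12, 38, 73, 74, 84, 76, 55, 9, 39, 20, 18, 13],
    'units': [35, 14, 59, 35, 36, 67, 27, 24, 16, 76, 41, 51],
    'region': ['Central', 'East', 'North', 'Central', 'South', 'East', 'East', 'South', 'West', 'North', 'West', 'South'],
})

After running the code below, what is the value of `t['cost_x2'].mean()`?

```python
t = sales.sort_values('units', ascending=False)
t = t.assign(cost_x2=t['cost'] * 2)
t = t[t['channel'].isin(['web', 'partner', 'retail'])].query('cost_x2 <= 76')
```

sort by units descending:
    channel  cost  units   region
9   partner    20     76    North
5   partner    76     67     East
2    retail    73     59    North
11   retail    13     51    South
10   retail    18     41     West
4   partner    84     36    South
0       web    12     35  Central
3   partner    74     35  Central
6     phone    55     27     East
7   partner     9     24    South
8   partner    39     16     West
1    retail    38     14     East
add column cost_x2 = t['cost'] * 2:
    channel  cost  units   region  cost_x2
9   partner    20     76    North       40
5   partner    76     67     East      152
2    retail    73     59    North      146
11   retail    13     51    South       26
10   retail    18     41     West       36
4   partner    84     36    South      168
0       web    12     35  Central       24
3   partner    74     35  Central      148
6     phone    55     27     East      110
7   partner     9     24    South       18
8   partner    39     16     West       78
1    retail    38     14     East       76
filter rows where channel in ['web', 'partner', 'retail']:
    channel  cost  units   region  cost_x2
9   partner    20     76    North       40
5   partner    76     67     East      152
2    retail    73     59    North      146
11   retail    13     51    South       26
10   retail    18     41     West       36
4   partner    84     36    South      168
0       web    12     35  Central       24
3   partner    74     35  Central      148
7   partner     9     24    South       18
8   partner    39     16     West       78
1    retail    38     14     East       76
filter rows where cost_x2 <= 76:
    channel  cost  units   region  cost_x2
9   partner    20     76    North       40
11   retail    13     51    South       26
10   retail    18     41     West       36
0       web    12     35  Central       24
7   partner     9     24    South       18
1    retail    38     14     East       76
mean of column 'cost_x2' → 36.6666666667

36.6666666667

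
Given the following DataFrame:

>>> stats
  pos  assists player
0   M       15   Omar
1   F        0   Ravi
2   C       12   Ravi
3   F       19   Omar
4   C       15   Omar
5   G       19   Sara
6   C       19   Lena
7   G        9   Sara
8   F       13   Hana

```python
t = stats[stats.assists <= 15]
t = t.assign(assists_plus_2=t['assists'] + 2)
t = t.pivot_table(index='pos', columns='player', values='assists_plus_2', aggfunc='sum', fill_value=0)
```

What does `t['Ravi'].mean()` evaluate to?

4.0

filter rows where assists <= 15:
  pos  assists player
0   M       15   Omar
1   F        0   Ravi
2   C       12   Ravi
4   C       15   Omar
7   G        9   Sara
8   F       13   Hana
add column assists_plus_2 = t['assists'] + 2:
  pos  assists player  assists_plus_2
0   M       15   Omar              17
1   F        0   Ravi               2
2   C       12   Ravi              14
4   C       15   Omar              17
7   G        9   Sara              11
8   F       13   Hana              15
pivot: rows=pos, cols=player, sum(assists_plus_2):
player  Hana  Omar  Ravi  Sara
pos                           
C          0    17    14     0
F         15     0     2     0
G          0     0     0    11
M          0    17     0     0
mean of column 'Ravi' → 4.0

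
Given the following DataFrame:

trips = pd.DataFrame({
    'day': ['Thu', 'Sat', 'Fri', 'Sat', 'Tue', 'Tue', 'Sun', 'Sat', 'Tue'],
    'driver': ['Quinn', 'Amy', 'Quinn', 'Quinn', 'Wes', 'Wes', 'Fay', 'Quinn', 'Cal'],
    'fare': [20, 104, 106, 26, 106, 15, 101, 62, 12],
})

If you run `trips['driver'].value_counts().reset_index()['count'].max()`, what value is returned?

value_counts of driver:
driver
Quinn    4
Wes      2
Amy      1
Fay      1
Cal      1
Name: count, dtype: int64
reset_index():
  driver  count
0  Quinn      4
1    Wes      2
2    Amy      1
3    Fay      1
4    Cal      1
The max of column 'count' is 4.

4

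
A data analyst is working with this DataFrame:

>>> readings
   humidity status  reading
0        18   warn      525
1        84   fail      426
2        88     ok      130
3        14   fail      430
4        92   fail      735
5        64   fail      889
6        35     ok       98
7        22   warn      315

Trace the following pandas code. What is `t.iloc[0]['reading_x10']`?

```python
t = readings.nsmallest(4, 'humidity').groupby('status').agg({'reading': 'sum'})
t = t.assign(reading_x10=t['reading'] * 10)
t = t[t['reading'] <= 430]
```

take 4 rows with smallest humidity:
   humidity status  reading
3        14   fail      430
0        18   warn      525
7        22   warn      315
6        35     ok       98
group by status, sum of reading:
        reading
status         
fail        430
ok           98
warn        840
add column reading_x10 = t['reading'] * 10:
        reading  reading_x10
status                      
fail        430         4300
ok           98          980
warn        840         8400
filter rows where reading <= 430:
        reading  reading_x10
status                      
fail        430         4300
ok           98          980
value at position 0, column 'reading_x10' → 4300

4300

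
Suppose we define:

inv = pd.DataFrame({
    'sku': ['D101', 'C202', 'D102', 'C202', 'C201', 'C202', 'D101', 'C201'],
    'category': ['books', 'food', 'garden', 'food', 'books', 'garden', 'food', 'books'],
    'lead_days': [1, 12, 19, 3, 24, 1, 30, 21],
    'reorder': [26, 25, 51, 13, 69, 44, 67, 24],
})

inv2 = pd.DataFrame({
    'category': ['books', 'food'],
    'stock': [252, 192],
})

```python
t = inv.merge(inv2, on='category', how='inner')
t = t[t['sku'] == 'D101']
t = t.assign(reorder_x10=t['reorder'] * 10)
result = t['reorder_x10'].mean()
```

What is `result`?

465.0

merge on 'category' (how='inner') → 6 rows:
    sku category  lead_days  reorder  stock
0  D101    books          1       26    252
1  C202     food         12       25    192
2  C202     food          3       13    192
3  C201    books         24       69    252
4  D101     food         30       67    192
5  C201    books         21       24    252
filter rows where sku == 'D101':
    sku category  lead_days  reorder  stock
0  D101    books          1       26    252
4  D101     food         30       67    192
add column reorder_x10 = t['reorder'] * 10:
    sku category  lead_days  reorder  stock  reorder_x10
0  D101    books          1       26    252          260
4  D101     food         30       67    192          670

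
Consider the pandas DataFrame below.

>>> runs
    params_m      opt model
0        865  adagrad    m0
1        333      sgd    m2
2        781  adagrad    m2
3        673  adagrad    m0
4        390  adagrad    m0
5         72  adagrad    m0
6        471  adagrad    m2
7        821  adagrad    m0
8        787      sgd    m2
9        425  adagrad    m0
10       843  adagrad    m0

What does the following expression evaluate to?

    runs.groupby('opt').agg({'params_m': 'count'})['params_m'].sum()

group by opt, count of params_m:
         params_m
opt              
adagrad         9
sgd             2

11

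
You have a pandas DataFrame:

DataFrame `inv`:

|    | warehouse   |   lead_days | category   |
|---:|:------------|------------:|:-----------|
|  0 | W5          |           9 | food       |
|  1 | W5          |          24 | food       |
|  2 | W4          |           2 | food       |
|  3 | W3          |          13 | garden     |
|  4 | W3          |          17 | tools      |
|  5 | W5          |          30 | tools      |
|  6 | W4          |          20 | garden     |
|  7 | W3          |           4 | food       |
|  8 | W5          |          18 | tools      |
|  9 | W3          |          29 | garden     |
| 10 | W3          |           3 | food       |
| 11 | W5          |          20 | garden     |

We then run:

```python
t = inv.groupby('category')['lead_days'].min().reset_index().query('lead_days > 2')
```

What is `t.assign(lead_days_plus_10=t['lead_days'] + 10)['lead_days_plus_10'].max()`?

27

group by category, min of lead_days:
category
food       2
garden    13
tools     17
Name: lead_days, dtype: int64
reset_index():
  category  lead_days
0     food          2
1   garden         13
2    tools         17
filter rows where lead_days > 2:
  category  lead_days
1   garden         13
2    tools         17
add column lead_days_plus_10 = t['lead_days'] + 10:
  category  lead_days  lead_days_plus_10
1   garden         13                 23
2    tools         17                 27
Reading off the max of column 'lead_days_plus_10', we get 27.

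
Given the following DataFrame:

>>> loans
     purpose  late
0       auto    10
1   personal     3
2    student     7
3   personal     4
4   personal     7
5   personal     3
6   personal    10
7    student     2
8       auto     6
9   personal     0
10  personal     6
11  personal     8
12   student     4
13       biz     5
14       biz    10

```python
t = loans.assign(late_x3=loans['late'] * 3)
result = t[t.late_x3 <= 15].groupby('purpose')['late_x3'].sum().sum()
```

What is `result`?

63

add column late_x3 = loans['late'] * 3:
     purpose  late  late_x3
0       auto    10       30
1   personal     3        9
2    student     7       21
3   personal     4       12
4   personal     7       21
5   personal     3        9
6   personal    10       30
7    student     2        6
8       auto     6       18
9   personal     0        0
10  personal     6       18
11  personal     8       24
12   student     4       12
13       biz     5       15
14       biz    10       30
filter rows where late_x3 <= 15:
     purpose  late  late_x3
1   personal     3        9
3   personal     4       12
5   personal     3        9
7    student     2        6
9   personal     0        0
12   student     4       12
13       biz     5       15
group by purpose, sum of late_x3:
purpose
biz         15
personal    30
student     18
Name: late_x3, dtype: int64
So sum() = 63.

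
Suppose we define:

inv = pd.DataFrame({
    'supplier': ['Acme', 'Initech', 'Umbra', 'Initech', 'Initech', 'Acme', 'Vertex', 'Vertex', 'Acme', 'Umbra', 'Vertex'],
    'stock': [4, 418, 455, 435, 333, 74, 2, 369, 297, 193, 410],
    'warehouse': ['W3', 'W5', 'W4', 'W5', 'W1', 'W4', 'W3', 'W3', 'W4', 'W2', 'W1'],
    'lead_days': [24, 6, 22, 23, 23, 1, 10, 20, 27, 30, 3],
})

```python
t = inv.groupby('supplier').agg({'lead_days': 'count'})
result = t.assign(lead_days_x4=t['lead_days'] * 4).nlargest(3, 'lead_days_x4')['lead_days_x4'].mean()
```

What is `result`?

12.0

group by supplier, count of lead_days:
          lead_days
supplier           
Acme              3
Initech           3
Umbra             2
Vertex            3
add column lead_days_x4 = t['lead_days'] * 4:
          lead_days  lead_days_x4
supplier                         
Acme              3            12
Initech           3            12
Umbra             2             8
Vertex            3            12
take 3 rows with largest lead_days_x4:
          lead_days  lead_days_x4
supplier                         
Acme              3            12
Initech           3            12
Vertex            3            12
So mean() = 12.0.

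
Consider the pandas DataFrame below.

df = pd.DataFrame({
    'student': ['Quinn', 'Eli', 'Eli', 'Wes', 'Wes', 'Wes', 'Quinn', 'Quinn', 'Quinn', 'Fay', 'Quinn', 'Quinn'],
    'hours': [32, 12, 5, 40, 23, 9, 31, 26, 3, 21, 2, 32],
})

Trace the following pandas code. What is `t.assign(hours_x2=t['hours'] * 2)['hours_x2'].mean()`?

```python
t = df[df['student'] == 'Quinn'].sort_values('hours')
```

42.0

filter rows where student == 'Quinn':
   student  hours
0    Quinn     32
6    Quinn     31
7    Quinn     26
8    Quinn      3
10   Quinn      2
11   Quinn     32
sort by hours:
   student  hours
10   Quinn      2
8    Quinn      3
7    Quinn     26
6    Quinn     31
0    Quinn     32
11   Quinn     32
add column hours_x2 = t['hours'] * 2:
   student  hours  hours_x2
10   Quinn      2         4
8    Quinn      3         6
7    Quinn     26        52
6    Quinn     31        62
0    Quinn     32        64
11   Quinn     32        64
The mean of column 'hours_x2' is 42.0.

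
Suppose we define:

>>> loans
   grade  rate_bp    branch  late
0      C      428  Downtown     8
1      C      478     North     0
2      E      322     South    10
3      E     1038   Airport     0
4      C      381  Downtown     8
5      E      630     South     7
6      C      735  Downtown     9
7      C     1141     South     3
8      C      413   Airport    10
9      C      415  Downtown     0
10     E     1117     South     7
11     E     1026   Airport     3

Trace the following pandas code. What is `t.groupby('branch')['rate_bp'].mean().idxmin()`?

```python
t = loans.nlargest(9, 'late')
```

take 9 rows with largest late:
   grade  rate_bp    branch  late
2      E      322     South    10
8      C      413   Airport    10
6      C      735  Downtown     9
0      C      428  Downtown     8
4      C      381  Downtown     8
5      E      630     South     7
10     E     1117     South     7
7      C     1141     South     3
11     E     1026   Airport     3
group by branch, mean of rate_bp:
branch
Airport     719.500000
Downtown    514.666667
South       802.500000
Name: rate_bp, dtype: float64

Downtown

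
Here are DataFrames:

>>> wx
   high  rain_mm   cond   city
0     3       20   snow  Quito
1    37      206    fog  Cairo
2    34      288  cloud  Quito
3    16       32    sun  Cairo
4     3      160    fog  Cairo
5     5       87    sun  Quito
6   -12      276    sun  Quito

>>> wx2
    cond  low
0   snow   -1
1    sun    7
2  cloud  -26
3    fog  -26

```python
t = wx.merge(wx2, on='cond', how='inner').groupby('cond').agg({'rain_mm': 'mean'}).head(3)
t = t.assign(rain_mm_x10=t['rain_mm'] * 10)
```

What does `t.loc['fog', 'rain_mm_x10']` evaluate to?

merge on 'cond' (how='inner') → 7 rows:
   high  rain_mm   cond   city  low
0     3       20   snow  Quito   -1
1    37      206    fog  Cairo  -26
2    34      288  cloud  Quito  -26
3    16       32    sun  Cairo    7
4     3      160    fog  Cairo  -26
5     5       87    sun  Quito    7
6   -12      276    sun  Quito    7
group by cond, mean of rain_mm:
          rain_mm
cond             
cloud  288.000000
fog    183.000000
snow    20.000000
sun    131.666667
take first 3 rows:
       rain_mm
cond          
cloud    288.0
fog      183.0
snow      20.0
add column rain_mm_x10 = t['rain_mm'] * 10:
       rain_mm  rain_mm_x10
cond                       
cloud    288.0       2880.0
fog      183.0       1830.0
snow      20.0        200.0

1830.0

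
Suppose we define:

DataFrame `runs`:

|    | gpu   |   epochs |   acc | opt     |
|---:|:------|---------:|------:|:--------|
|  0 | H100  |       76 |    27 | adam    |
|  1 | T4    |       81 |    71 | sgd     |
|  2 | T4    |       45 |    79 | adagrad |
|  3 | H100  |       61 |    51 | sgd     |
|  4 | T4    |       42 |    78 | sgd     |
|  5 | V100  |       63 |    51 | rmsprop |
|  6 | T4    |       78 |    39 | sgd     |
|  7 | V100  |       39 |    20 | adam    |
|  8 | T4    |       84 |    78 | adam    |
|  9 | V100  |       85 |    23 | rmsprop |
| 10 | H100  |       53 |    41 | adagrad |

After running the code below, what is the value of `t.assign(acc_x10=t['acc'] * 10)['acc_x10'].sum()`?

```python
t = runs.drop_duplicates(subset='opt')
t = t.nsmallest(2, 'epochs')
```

drop duplicate opt (keep=first):
    gpu  epochs  acc      opt
0  H100      76   27     adam
1    T4      81   71      sgd
2    T4      45   79  adagrad
5  V100      63   51  rmsprop
take 2 rows with smallest epochs:
    gpu  epochs  acc      opt
2    T4      45   79  adagrad
5  V100      63   51  rmsprop
add column acc_x10 = t['acc'] * 10:
    gpu  epochs  acc      opt  acc_x10
2    T4      45   79  adagrad      790
5  V100      63   51  rmsprop      510
Finally, sum of column 'acc_x10' = 1300.

1300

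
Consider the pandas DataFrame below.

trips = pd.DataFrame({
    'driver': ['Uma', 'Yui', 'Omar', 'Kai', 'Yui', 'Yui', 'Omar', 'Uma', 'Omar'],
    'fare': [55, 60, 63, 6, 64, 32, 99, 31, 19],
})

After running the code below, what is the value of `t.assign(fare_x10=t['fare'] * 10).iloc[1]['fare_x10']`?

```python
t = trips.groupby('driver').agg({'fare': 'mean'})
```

603.333333333

group by driver, mean of fare:
             fare
driver           
Kai      6.000000
Omar    60.333333
Uma     43.000000
Yui     52.000000
add column fare_x10 = t['fare'] * 10:
             fare    fare_x10
driver                       
Kai      6.000000   60.000000
Omar    60.333333  603.333333
Uma     43.000000  430.000000
Yui     52.000000  520.000000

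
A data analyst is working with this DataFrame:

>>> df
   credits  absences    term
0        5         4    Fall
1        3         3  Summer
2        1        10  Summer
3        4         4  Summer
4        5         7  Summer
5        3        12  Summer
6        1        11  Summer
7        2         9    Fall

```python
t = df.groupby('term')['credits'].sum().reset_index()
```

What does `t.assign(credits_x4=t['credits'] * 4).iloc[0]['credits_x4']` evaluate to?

28

group by term, sum of credits:
term
Fall       7
Summer    17
Name: credits, dtype: int64
reset_index():
     term  credits
0    Fall        7
1  Summer       17
add column credits_x4 = t['credits'] * 4:
     term  credits  credits_x4
0    Fall        7          28
1  Summer       17          68
value at position 0, column 'credits_x4' → 28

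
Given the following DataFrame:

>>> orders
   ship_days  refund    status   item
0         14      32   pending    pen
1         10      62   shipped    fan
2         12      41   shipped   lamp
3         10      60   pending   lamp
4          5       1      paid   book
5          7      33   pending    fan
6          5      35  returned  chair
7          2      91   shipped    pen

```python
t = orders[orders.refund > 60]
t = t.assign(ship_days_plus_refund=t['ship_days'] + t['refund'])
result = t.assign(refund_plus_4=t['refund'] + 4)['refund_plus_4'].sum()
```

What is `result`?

161

filter rows where refund > 60:
   ship_days  refund   status item
1         10      62  shipped  fan
7          2      91  shipped  pen
add column ship_days_plus_refund = t['ship_days'] + t['refund']:
   ship_days  refund   status item  ship_days_plus_refund
1         10      62  shipped  fan                     72
7          2      91  shipped  pen                     93
add column refund_plus_4 = t['refund'] + 4:
   ship_days  refund   status item  ship_days_plus_refund  refund_plus_4
1         10      62  shipped  fan                     72             66
7          2      91  shipped  pen                     93             95
Taking the sum of column 'refund_plus_4' gives 161.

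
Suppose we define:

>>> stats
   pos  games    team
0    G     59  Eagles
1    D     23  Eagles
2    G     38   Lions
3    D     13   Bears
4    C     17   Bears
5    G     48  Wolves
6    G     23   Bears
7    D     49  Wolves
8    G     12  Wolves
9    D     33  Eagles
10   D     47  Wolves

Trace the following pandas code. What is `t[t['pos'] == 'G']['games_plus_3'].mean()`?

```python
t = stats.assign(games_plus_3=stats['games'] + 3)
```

add column games_plus_3 = stats['games'] + 3:
   pos  games    team  games_plus_3
0    G     59  Eagles            62
1    D     23  Eagles            26
2    G     38   Lions            41
3    D     13   Bears            16
4    C     17   Bears            20
5    G     48  Wolves            51
6    G     23   Bears            26
7    D     49  Wolves            52
8    G     12  Wolves            15
9    D     33  Eagles            36
10   D     47  Wolves            50
filter rows where pos == 'G':
  pos  games    team  games_plus_3
0   G     59  Eagles            62
2   G     38   Lions            41
5   G     48  Wolves            51
6   G     23   Bears            26
8   G     12  Wolves            15
Reading off the mean of column 'games_plus_3', we get 39.0.

39.0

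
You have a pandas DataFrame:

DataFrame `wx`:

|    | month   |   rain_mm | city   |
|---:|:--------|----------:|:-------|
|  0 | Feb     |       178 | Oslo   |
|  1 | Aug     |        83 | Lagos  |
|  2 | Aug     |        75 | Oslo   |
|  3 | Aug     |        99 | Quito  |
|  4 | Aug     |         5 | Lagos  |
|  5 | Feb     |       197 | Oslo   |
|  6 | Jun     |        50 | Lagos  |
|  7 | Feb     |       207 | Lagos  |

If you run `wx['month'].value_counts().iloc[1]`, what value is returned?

value_counts of month:
month
Aug    4
Feb    3
Jun    1
Name: count, dtype: int64
Then the value at position 1: 3

3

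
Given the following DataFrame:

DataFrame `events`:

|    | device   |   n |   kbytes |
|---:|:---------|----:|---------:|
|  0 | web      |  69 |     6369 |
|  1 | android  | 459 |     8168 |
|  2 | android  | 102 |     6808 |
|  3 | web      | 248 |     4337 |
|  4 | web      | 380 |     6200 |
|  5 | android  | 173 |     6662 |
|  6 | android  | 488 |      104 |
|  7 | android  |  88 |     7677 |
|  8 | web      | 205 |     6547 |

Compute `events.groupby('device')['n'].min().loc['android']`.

88

group by device, min of n:
device
android    88
web        69
Name: n, dtype: int64
So loc['android'] = 88.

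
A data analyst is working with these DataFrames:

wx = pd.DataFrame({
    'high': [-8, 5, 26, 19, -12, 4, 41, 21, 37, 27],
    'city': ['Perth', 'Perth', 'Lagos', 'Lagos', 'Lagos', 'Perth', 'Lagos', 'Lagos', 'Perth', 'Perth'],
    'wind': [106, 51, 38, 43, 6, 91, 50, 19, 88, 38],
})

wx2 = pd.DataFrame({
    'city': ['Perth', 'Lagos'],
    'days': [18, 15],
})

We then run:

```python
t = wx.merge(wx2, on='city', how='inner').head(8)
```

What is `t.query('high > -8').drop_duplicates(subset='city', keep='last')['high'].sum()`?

25

merge on 'city' (how='inner') → 10 rows:
   high   city  wind  days
0    -8  Perth   106    18
1     5  Perth    51    18
2    26  Lagos    38    15
3    19  Lagos    43    15
4   -12  Lagos     6    15
5     4  Perth    91    18
6    41  Lagos    50    15
7    21  Lagos    19    15
8    37  Perth    88    18
9    27  Perth    38    18
take first 8 rows:
   high   city  wind  days
0    -8  Perth   106    18
1     5  Perth    51    18
2    26  Lagos    38    15
3    19  Lagos    43    15
4   -12  Lagos     6    15
5     4  Perth    91    18
6    41  Lagos    50    15
7    21  Lagos    19    15
filter rows where high > -8:
   high   city  wind  days
1     5  Perth    51    18
2    26  Lagos    38    15
3    19  Lagos    43    15
5     4  Perth    91    18
6    41  Lagos    50    15
7    21  Lagos    19    15
drop duplicate city (keep=last):
   high   city  wind  days
5     4  Perth    91    18
7    21  Lagos    19    15
Hence 25.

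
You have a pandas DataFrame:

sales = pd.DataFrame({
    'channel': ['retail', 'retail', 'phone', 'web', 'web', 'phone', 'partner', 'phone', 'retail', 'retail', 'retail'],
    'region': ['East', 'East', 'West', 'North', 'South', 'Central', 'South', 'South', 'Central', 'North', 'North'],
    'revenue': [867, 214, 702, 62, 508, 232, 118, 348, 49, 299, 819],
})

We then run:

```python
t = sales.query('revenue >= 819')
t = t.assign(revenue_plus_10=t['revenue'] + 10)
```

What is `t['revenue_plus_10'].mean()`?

853.0

filter rows where revenue >= 819:
   channel region  revenue
0   retail   East      867
10  retail  North      819
add column revenue_plus_10 = t['revenue'] + 10:
   channel region  revenue  revenue_plus_10
0   retail   East      867              877
10  retail  North      819              829
So mean() = 853.0.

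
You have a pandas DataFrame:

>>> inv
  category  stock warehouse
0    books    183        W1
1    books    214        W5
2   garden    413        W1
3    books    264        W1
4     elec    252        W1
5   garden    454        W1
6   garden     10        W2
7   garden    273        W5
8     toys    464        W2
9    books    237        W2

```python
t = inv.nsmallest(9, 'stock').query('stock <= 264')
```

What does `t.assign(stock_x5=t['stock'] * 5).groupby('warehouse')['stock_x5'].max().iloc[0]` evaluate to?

1320

take 9 rows with smallest stock:
  category  stock warehouse
6   garden     10        W2
0    books    183        W1
1    books    214        W5
9    books    237        W2
4     elec    252        W1
3    books    264        W1
7   garden    273        W5
2   garden    413        W1
5   garden    454        W1
filter rows where stock <= 264:
  category  stock warehouse
6   garden     10        W2
0    books    183        W1
1    books    214        W5
9    books    237        W2
4     elec    252        W1
3    books    264        W1
add column stock_x5 = t['stock'] * 5:
  category  stock warehouse  stock_x5
6   garden     10        W2        50
0    books    183        W1       915
1    books    214        W5      1070
9    books    237        W2      1185
4     elec    252        W1      1260
3    books    264        W1      1320
group by warehouse, max of stock_x5:
warehouse
W1    1320
W2    1185
W5    1070
Name: stock_x5, dtype: int64
Taking the value at position 0 gives 1320.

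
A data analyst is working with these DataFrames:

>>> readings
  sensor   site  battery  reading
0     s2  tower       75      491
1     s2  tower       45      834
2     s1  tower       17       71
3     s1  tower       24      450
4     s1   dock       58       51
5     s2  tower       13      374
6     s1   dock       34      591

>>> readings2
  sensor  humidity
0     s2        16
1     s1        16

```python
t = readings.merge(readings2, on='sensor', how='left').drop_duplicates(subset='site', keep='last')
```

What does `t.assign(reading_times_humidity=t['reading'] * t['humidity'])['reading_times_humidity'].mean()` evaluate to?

7720.0

merge on 'sensor' (how='left') → 7 rows:
  sensor   site  battery  reading  humidity
0     s2  tower       75      491        16
1     s2  tower       45      834        16
2     s1  tower       17       71        16
3     s1  tower       24      450        16
4     s1   dock       58       51        16
5     s2  tower       13      374        16
6     s1   dock       34      591        16
drop duplicate site (keep=last):
  sensor   site  battery  reading  humidity
5     s2  tower       13      374        16
6     s1   dock       34      591        16
add column reading_times_humidity = t['reading'] * t['humidity']:
  sensor   site  battery  reading  humidity  reading_times_humidity
5     s2  tower       13      374        16                    5984
6     s1   dock       34      591        16                    9456
The mean of column 'reading_times_humidity' is 7720.0.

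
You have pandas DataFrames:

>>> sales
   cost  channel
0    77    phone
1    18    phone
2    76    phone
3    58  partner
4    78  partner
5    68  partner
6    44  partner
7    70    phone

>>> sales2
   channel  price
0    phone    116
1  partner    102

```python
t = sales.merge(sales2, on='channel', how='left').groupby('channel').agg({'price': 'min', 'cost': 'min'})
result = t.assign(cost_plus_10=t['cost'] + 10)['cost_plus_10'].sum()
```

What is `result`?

82

merge on 'channel' (how='left') → 8 rows:
   cost  channel  price
0    77    phone    116
1    18    phone    116
2    76    phone    116
3    58  partner    102
4    78  partner    102
5    68  partner    102
6    44  partner    102
7    70    phone    116
group by channel: min(price), min(cost):
         price  cost
channel             
partner    102    44
phone      116    18
add column cost_plus_10 = t['cost'] + 10:
         price  cost  cost_plus_10
channel                           
partner    102    44            54
phone      116    18            28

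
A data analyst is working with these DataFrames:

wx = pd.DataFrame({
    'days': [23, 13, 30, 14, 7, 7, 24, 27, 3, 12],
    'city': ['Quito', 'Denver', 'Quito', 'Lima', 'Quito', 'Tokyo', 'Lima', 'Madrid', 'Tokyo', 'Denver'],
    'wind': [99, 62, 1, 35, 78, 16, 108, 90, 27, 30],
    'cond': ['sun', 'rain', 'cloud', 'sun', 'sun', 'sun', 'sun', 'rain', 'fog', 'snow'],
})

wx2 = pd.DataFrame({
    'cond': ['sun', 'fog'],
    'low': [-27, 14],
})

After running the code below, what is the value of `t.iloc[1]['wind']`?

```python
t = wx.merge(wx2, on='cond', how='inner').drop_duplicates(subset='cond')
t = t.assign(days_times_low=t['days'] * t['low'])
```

27

merge on 'cond' (how='inner') → 6 rows:
   days   city  wind cond  low
0    23  Quito    99  sun  -27
1    14   Lima    35  sun  -27
2     7  Quito    78  sun  -27
3     7  Tokyo    16  sun  -27
4    24   Lima   108  sun  -27
5     3  Tokyo    27  fog   14
drop duplicate cond (keep=first):
   days   city  wind cond  low
0    23  Quito    99  sun  -27
5     3  Tokyo    27  fog   14
add column days_times_low = t['days'] * t['low']:
   days   city  wind cond  low  days_times_low
0    23  Quito    99  sun  -27            -621
5     3  Tokyo    27  fog   14              42
Hence 27.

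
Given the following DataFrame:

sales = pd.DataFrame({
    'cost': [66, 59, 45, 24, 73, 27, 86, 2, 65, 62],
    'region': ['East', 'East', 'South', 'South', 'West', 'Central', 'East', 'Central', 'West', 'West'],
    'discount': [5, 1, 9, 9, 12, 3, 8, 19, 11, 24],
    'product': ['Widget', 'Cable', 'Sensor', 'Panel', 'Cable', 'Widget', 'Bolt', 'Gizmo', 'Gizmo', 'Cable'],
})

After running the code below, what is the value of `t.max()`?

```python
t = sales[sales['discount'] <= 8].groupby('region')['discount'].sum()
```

filter rows where discount <= 8:
   cost   region  discount product
0    66     East         5  Widget
1    59     East         1   Cable
5    27  Central         3  Widget
6    86     East         8    Bolt
group by region, sum of discount:
region
Central     3
East       14
Name: discount, dtype: int64
max of the resulting series → 14

14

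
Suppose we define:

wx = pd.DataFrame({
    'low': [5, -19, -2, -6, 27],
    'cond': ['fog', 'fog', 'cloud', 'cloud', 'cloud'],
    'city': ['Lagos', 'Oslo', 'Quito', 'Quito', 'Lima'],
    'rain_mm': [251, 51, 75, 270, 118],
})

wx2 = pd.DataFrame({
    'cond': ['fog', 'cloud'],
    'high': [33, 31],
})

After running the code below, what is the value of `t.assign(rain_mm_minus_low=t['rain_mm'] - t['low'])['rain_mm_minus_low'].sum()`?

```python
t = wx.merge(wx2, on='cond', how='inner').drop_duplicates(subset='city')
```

484

merge on 'cond' (how='inner') → 5 rows:
   low   cond   city  rain_mm  high
0    5    fog  Lagos      251    33
1  -19    fog   Oslo       51    33
2   -2  cloud  Quito       75    31
3   -6  cloud  Quito      270    31
4   27  cloud   Lima      118    31
drop duplicate city (keep=first):
   low   cond   city  rain_mm  high
0    5    fog  Lagos      251    33
1  -19    fog   Oslo       51    33
2   -2  cloud  Quito       75    31
4   27  cloud   Lima      118    31
add column rain_mm_minus_low = t['rain_mm'] - t['low']:
   low   cond   city  rain_mm  high  rain_mm_minus_low
0    5    fog  Lagos      251    33                246
1  -19    fog   Oslo       51    33                 70
2   -2  cloud  Quito       75    31                 77
4   27  cloud   Lima      118    31                 91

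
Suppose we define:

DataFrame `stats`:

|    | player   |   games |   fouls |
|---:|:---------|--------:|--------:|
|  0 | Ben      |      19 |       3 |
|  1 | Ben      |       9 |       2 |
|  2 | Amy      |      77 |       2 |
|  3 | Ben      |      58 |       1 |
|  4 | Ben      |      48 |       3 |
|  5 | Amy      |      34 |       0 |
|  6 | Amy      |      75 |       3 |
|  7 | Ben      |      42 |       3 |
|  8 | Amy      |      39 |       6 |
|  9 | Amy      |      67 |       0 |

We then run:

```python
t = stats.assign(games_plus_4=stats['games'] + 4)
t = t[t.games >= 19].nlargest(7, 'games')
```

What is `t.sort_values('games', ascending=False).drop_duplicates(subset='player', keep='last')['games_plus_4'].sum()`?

89

add column games_plus_4 = stats['games'] + 4:
  player  games  fouls  games_plus_4
0    Ben     19      3            23
1    Ben      9      2            13
2    Amy     77      2            81
3    Ben     58      1            62
4    Ben     48      3            52
5    Amy     34      0            38
6    Amy     75      3            79
7    Ben     42      3            46
8    Amy     39      6            43
9    Amy     67      0            71
filter rows where games >= 19:
  player  games  fouls  games_plus_4
0    Ben     19      3            23
2    Amy     77      2            81
3    Ben     58      1            62
4    Ben     48      3            52
5    Amy     34      0            38
6    Amy     75      3            79
7    Ben     42      3            46
8    Amy     39      6            43
9    Amy     67      0            71
take 7 rows with largest games:
  player  games  fouls  games_plus_4
2    Amy     77      2            81
6    Amy     75      3            79
9    Amy     67      0            71
3    Ben     58      1            62
4    Ben     48      3            52
7    Ben     42      3            46
8    Amy     39      6            43
sort by games descending:
  player  games  fouls  games_plus_4
2    Amy     77      2            81
6    Amy     75      3            79
9    Amy     67      0            71
3    Ben     58      1            62
4    Ben     48      3            52
7    Ben     42      3            46
8    Amy     39      6            43
drop duplicate player (keep=last):
  player  games  fouls  games_plus_4
7    Ben     42      3            46
8    Amy     39      6            43
Taking the sum of column 'games_plus_4' gives 89.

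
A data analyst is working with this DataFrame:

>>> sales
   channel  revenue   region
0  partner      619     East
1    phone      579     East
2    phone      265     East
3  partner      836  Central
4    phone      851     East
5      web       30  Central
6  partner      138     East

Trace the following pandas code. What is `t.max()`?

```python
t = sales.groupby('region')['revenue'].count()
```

5

group by region, count of revenue:
region
Central    2
East       5
Name: revenue, dtype: int64
Reading off the max of the resulting series, we get 5.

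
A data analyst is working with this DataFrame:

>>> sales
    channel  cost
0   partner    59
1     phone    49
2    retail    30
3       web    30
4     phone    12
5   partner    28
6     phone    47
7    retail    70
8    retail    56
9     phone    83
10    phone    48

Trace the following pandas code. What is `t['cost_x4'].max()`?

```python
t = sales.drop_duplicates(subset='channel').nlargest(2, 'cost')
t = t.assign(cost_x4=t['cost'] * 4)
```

drop duplicate channel (keep=first):
   channel  cost
0  partner    59
1    phone    49
2   retail    30
3      web    30
take 2 rows with largest cost:
   channel  cost
0  partner    59
1    phone    49
add column cost_x4 = t['cost'] * 4:
   channel  cost  cost_x4
0  partner    59      236
1    phone    49      196

236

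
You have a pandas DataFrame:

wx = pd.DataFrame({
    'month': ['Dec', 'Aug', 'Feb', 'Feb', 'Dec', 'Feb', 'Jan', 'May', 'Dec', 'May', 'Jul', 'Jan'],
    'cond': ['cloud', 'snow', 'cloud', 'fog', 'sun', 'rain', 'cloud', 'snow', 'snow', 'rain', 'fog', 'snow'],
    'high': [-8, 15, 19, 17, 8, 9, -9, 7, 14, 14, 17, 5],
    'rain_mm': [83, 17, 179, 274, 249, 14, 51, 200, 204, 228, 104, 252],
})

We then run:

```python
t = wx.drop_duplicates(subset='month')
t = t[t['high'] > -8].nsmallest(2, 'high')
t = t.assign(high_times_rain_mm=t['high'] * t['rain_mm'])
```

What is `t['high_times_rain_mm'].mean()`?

drop duplicate month (keep=first):
   month   cond  high  rain_mm
0    Dec  cloud    -8       83
1    Aug   snow    15       17
2    Feb  cloud    19      179
6    Jan  cloud    -9       51
7    May   snow     7      200
10   Jul    fog    17      104
filter rows where high > -8:
   month   cond  high  rain_mm
1    Aug   snow    15       17
2    Feb  cloud    19      179
7    May   snow     7      200
10   Jul    fog    17      104
take 2 rows with smallest high:
  month  cond  high  rain_mm
7   May  snow     7      200
1   Aug  snow    15       17
add column high_times_rain_mm = t['high'] * t['rain_mm']:
  month  cond  high  rain_mm  high_times_rain_mm
7   May  snow     7      200                1400
1   Aug  snow    15       17                 255
Finally, mean of column 'high_times_rain_mm' = 827.5.

827.5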